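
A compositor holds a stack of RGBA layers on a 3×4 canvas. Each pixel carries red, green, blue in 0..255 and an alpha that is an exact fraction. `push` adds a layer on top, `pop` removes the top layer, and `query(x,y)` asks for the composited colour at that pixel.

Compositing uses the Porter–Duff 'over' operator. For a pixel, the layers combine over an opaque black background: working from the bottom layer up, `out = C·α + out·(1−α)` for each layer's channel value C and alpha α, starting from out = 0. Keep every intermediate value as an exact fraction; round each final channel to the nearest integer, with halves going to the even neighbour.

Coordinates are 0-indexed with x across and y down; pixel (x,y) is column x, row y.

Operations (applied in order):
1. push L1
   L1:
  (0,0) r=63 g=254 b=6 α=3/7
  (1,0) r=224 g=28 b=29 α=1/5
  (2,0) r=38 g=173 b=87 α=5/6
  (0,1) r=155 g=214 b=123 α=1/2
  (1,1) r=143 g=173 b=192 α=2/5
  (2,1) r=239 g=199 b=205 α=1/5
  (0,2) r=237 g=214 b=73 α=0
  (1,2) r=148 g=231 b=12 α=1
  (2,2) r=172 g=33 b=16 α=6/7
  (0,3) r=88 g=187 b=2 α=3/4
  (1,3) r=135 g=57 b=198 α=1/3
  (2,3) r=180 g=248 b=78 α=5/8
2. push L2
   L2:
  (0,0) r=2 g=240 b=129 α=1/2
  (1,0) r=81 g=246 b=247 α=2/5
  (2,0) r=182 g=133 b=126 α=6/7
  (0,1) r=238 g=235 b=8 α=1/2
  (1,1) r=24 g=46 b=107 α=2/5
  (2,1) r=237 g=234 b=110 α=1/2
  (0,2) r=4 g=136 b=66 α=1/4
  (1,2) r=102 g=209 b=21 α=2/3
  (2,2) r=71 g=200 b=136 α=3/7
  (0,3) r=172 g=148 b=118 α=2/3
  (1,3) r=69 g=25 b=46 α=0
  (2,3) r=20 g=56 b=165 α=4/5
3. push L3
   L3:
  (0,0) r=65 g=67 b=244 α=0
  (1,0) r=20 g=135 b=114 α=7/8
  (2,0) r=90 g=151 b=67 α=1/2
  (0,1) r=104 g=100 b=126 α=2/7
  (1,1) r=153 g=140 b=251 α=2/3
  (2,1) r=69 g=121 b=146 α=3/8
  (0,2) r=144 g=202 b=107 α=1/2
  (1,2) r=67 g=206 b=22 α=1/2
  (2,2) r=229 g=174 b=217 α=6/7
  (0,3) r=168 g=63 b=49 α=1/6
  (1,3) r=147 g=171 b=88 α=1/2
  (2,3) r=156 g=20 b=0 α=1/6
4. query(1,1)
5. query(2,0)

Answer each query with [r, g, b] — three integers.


(1,1) stack=L1,L2,L3; from [0,0,0]:
L1 α=2/5: [286/5, 346/5, 384/5]
L2 α=2/5: [1098/25, 1498/25, 2222/25]
L3 α=2/3: [2916/25, 8498/75, 4924/25]
rounded: [117, 113, 197]

at x=2,y=0 over L1,L2,L3:
L1 α=5/6: [95/3, 865/6, 145/2]
L2 α=6/7: [3371/21, 5653/42, 1657/14]
L3 α=1/2: [5261/42, 11995/84, 2595/28]
→ [125, 143, 93]


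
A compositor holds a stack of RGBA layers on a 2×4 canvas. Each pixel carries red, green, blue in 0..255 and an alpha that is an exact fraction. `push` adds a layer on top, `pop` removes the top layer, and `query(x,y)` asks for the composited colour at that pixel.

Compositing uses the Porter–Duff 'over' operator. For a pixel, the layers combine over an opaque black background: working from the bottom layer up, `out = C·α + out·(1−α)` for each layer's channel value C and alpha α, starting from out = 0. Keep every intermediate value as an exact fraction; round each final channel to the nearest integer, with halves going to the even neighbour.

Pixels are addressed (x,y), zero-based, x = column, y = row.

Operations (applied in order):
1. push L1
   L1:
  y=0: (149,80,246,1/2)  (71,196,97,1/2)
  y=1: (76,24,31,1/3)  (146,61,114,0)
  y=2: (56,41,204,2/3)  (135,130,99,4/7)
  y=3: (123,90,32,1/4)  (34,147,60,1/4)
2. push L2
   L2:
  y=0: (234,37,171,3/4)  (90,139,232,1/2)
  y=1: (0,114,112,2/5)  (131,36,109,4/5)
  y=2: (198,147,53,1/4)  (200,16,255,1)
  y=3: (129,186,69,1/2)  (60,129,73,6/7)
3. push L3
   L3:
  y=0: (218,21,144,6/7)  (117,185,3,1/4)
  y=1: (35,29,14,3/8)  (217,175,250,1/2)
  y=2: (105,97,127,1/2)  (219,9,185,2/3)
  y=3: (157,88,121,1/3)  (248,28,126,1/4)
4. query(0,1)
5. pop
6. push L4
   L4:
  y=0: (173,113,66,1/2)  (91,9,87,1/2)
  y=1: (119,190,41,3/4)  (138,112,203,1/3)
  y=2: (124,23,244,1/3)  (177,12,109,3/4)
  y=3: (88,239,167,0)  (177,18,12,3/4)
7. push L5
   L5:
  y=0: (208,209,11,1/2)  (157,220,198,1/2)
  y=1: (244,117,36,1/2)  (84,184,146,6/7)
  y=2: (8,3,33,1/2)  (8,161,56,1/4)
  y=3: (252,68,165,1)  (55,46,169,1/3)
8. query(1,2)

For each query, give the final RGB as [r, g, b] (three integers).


at x=0,y=1 over L1,L2,L3:
L1 α=1/3: [76/3, 8, 31/3]
L2 α=2/5: [76/5, 252/5, 51]
L3 α=3/8: [181/8, 339/8, 297/8]
rounded: [23, 42, 37]

at x=1,y=2 over L1,L2,L4,L5:
L1 α=4/7: [540/7, 520/7, 396/7]
L2 α=1: [200, 16, 255]
L4 α=3/4: [731/4, 13, 291/2]
L5 α=1/4: [2225/16, 50, 985/8]
rounded: [139, 50, 123]


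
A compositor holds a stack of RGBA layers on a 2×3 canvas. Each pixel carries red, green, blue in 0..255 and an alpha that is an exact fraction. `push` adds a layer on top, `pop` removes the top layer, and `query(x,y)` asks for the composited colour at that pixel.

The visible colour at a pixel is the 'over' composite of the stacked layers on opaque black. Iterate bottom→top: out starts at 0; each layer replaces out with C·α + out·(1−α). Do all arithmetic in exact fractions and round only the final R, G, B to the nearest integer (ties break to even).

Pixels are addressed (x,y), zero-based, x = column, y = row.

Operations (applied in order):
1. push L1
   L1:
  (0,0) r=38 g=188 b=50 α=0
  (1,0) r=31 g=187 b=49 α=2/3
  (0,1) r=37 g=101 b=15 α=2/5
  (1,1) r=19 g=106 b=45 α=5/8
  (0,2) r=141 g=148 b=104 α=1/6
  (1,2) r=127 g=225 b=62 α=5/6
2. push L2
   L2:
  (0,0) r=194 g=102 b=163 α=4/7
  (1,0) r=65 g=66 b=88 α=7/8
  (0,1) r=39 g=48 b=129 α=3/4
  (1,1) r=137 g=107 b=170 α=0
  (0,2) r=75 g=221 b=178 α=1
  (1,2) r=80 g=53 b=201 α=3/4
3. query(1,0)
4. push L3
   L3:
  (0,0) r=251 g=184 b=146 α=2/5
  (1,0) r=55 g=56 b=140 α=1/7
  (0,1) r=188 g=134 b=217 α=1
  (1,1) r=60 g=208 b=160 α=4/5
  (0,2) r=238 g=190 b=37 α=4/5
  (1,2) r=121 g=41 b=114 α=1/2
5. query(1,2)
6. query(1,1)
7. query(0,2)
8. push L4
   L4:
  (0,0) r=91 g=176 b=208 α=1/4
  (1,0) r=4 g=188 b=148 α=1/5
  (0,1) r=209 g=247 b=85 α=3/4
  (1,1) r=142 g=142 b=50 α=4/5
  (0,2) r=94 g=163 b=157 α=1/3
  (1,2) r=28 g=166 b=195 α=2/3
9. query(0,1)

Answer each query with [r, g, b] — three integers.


at x=1,y=0 over L1,L2:
+L1 (α=2/3) → [62/3, 374/3, 98/3]
+L2 (α=7/8) → [1427/24, 220/3, 973/12]
rounded: [59, 73, 81]

(1,2) stack=L1,L2,L3; from [0,0,0]:
after L1 α=5/6: [635/6, 375/2, 155/3]
after L2 α=3/4: [2075/24, 693/8, 491/3]
after L3 α=1/2: [4979/48, 1021/16, 833/6]
= [104, 64, 139]

at x=1,y=1 over L1,L2,L3:
after L1 α=5/8: [95/8, 265/4, 225/8]
after L2 α=0: [95/8, 265/4, 225/8]
after L3 α=4/5: [403/8, 3593/20, 1069/8]
→ [50, 180, 134]

at x=0,y=2 over L1,L2,L3:
after L1 α=1/6: [47/2, 74/3, 52/3]
after L2 α=1: [75, 221, 178]
after L3 α=4/5: [1027/5, 981/5, 326/5]
→ [205, 196, 65]

(0,1) stack=L1,L2,L3,L4; from [0,0,0]:
L1 α=2/5: [74/5, 202/5, 6]
L2 α=3/4: [659/20, 461/10, 393/4]
L3 α=1: [188, 134, 217]
L4 α=3/4: [815/4, 875/4, 118]
rounded: [204, 219, 118]


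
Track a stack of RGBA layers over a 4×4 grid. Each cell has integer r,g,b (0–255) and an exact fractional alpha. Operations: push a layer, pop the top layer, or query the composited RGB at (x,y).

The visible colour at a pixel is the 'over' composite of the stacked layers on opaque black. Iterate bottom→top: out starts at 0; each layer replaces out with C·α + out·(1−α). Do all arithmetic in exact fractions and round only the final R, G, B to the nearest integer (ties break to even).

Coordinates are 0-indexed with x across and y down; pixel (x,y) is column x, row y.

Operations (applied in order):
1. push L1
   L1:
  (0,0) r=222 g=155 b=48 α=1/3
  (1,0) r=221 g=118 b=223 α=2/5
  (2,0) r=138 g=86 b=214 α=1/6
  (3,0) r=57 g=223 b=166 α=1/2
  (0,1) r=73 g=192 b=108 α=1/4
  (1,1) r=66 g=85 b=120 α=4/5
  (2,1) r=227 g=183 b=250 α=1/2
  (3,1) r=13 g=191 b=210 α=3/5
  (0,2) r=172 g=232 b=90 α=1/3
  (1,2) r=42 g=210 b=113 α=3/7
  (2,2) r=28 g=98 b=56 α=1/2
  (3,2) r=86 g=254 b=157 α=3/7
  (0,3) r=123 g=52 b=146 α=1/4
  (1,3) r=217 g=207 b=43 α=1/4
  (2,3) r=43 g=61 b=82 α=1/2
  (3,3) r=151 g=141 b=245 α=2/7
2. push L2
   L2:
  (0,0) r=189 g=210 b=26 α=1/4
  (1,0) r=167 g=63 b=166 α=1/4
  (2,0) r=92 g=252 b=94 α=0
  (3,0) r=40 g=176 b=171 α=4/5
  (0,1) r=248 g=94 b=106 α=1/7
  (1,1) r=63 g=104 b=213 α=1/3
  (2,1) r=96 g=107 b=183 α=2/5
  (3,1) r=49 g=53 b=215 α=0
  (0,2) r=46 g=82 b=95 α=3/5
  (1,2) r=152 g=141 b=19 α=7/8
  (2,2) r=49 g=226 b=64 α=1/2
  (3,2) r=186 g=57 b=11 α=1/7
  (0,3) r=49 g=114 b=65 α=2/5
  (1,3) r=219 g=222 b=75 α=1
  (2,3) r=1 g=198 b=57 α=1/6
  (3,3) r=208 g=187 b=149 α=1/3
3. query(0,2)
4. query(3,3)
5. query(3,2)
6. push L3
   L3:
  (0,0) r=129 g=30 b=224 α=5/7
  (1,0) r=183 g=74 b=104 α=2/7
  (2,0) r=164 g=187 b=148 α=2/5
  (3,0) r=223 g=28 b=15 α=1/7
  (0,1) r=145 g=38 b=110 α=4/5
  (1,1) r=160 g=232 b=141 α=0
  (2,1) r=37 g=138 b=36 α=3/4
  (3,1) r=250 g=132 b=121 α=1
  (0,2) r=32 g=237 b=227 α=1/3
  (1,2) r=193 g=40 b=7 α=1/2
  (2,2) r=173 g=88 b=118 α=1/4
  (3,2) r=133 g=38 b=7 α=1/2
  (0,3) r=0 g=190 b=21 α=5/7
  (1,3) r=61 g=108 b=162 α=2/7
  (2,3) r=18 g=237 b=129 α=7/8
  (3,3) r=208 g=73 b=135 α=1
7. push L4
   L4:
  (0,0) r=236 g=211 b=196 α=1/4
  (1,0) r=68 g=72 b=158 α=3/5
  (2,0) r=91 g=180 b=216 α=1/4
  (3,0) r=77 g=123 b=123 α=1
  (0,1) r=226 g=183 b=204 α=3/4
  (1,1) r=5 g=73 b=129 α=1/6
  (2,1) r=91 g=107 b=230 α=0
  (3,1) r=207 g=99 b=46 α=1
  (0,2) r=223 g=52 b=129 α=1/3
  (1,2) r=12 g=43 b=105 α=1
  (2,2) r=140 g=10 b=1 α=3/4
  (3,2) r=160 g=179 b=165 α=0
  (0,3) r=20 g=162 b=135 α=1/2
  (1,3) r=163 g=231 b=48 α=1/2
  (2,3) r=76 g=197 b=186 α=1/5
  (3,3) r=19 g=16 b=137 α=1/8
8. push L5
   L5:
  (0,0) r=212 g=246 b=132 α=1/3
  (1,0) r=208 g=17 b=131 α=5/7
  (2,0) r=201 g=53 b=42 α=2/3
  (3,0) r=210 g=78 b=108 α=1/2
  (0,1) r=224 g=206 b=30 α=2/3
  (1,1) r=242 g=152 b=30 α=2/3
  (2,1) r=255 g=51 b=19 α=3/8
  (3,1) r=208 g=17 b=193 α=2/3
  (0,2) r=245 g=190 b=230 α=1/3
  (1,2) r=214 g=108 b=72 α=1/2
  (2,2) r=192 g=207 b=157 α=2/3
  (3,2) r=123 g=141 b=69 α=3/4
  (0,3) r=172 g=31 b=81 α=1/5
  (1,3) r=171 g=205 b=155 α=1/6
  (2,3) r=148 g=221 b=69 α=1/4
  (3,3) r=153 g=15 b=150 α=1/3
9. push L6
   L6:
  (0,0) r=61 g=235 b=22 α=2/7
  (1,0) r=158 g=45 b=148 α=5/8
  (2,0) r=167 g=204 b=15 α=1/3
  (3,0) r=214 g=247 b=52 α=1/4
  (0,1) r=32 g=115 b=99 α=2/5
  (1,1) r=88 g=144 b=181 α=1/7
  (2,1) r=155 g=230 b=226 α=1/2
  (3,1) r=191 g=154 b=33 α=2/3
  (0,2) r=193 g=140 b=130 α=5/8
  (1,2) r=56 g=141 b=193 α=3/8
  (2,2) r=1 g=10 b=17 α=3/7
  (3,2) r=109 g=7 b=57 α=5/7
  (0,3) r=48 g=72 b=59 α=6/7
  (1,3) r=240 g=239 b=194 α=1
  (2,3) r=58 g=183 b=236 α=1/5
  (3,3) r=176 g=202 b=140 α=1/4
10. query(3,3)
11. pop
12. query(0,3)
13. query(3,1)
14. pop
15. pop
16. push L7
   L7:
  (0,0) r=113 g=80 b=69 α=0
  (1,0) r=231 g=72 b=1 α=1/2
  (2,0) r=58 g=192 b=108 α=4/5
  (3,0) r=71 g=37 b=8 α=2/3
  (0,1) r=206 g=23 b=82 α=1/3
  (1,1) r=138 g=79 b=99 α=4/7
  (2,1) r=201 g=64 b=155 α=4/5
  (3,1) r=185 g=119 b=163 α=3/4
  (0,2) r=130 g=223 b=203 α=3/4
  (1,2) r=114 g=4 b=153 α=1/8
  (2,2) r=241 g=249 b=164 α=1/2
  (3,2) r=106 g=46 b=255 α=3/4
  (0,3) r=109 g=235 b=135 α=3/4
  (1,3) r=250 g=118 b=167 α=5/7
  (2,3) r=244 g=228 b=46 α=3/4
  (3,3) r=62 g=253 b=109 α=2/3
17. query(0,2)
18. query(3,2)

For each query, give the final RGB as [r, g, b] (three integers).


(0,2) stack=L1,L2; from [0,0,0]:
after L1 α=1/3: [172/3, 232/3, 30]
after L2 α=3/5: [758/15, 1202/15, 69]
rounded: [51, 80, 69]

(3,3) stack=L1,L2; from [0,0,0]:
+L1 (α=2/7) → [302/7, 282/7, 70]
+L2 (α=1/3) → [2060/21, 1873/21, 289/3]
= [98, 89, 96]

(3,2) stack=L1,L2; from [0,0,0]:
L1 α=3/7: [258/7, 762/7, 471/7]
L2 α=1/7: [2850/49, 4971/49, 2903/49]
rounded: [58, 101, 59]

(3,3) stack=L1,L2,L3,L4,L5,L6; from [0,0,0]:
+L1 (α=2/7) → [302/7, 282/7, 70]
+L2 (α=1/3) → [2060/21, 1873/21, 289/3]
+L3 (α=1) → [208, 73, 135]
+L4 (α=1/8) → [1475/8, 527/8, 541/4]
+L5 (α=1/3) → [2087/12, 587/12, 841/6]
+L6 (α=1/4) → [2791/16, 1395/16, 1121/8]
→ [174, 87, 140]

at x=0,y=3 over L1,L2,L3,L4,L5:
+L1 (α=1/4) → [123/4, 13, 73/2]
+L2 (α=2/5) → [761/20, 267/5, 479/10]
+L3 (α=5/7) → [761/70, 5284/35, 1004/35]
+L4 (α=1/2) → [2161/140, 5477/35, 5729/70]
+L5 (α=1/5) → [8181/175, 22993/175, 14293/175]
= [47, 131, 82]

query (3,1) [L1,L2,L3,L4,L5] — begin 0,0,0
L1 α=3/5: [39/5, 573/5, 126]
L2 α=0: [39/5, 573/5, 126]
L3 α=1: [250, 132, 121]
L4 α=1: [207, 99, 46]
L5 α=2/3: [623/3, 133/3, 144]
= [208, 44, 144]

(0,2) stack=L1,L2,L3,L7; from [0,0,0]:
after L1 α=1/3: [172/3, 232/3, 30]
after L2 α=3/5: [758/15, 1202/15, 69]
after L3 α=1/3: [1996/45, 5959/45, 365/3]
after L7 α=3/4: [9773/90, 9016/45, 548/3]
→ [109, 200, 183]

(3,2) stack=L1,L2,L3,L7; from [0,0,0]:
after L1 α=3/7: [258/7, 762/7, 471/7]
after L2 α=1/7: [2850/49, 4971/49, 2903/49]
after L3 α=1/2: [9367/98, 6833/98, 1623/49]
after L7 α=3/4: [40531/392, 20357/392, 9777/49]
rounded: [103, 52, 200]


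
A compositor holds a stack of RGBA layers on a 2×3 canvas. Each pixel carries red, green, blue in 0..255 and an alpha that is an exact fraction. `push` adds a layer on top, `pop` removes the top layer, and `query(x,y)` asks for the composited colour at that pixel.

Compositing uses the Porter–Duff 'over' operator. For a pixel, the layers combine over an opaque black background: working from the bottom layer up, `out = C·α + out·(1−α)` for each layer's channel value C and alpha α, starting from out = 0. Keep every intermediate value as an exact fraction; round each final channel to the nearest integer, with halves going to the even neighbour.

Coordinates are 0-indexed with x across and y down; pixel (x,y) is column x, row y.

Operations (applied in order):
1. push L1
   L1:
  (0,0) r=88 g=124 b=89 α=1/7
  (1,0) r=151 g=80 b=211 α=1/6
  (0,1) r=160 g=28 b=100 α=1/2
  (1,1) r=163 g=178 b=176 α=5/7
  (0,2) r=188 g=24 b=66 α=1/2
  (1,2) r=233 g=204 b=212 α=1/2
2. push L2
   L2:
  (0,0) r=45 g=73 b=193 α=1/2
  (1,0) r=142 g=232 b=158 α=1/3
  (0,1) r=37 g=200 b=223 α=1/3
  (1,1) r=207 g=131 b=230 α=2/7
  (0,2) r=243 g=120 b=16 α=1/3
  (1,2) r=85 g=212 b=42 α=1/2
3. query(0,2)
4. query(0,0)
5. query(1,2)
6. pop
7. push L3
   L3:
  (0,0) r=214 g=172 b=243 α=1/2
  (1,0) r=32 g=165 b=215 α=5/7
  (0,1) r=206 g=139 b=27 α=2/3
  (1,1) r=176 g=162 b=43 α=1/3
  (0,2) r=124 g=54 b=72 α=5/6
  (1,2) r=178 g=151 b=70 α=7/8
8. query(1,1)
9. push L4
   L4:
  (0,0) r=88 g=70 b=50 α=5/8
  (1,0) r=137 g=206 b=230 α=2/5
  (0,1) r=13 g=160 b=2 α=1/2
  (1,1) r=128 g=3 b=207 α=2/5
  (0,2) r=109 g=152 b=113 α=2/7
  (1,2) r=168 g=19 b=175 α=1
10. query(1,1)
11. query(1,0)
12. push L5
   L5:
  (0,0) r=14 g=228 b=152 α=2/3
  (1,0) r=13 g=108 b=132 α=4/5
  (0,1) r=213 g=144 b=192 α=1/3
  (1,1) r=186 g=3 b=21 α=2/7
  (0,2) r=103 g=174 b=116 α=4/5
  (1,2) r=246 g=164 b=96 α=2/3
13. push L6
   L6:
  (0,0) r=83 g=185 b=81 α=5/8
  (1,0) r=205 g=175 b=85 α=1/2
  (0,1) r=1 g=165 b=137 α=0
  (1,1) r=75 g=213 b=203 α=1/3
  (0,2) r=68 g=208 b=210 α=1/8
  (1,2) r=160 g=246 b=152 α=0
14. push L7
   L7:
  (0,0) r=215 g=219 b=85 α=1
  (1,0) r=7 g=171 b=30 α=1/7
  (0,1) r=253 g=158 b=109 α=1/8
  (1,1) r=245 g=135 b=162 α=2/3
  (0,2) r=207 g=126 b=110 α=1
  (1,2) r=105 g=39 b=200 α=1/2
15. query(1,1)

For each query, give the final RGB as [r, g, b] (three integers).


query (0,2) [L1,L2] — begin 0,0,0
L1 α=1/2: [94, 12, 33]
L2 α=1/3: [431/3, 48, 82/3]
→ [144, 48, 27]

at x=0,y=0 over L1,L2:
after L1 α=1/7: [88/7, 124/7, 89/7]
after L2 α=1/2: [403/14, 635/14, 720/7]
→ [29, 45, 103]

(1,2) stack=L1,L2; from [0,0,0]:
+L1 (α=1/2) → [233/2, 102, 106]
+L2 (α=1/2) → [403/4, 157, 74]
rounded: [101, 157, 74]

query (1,1) [L1,L3] — begin 0,0,0
L1 α=5/7: [815/7, 890/7, 880/7]
L3 α=1/3: [954/7, 2914/21, 687/7]
rounded: [136, 139, 98]

(1,1) stack=L1,L3,L4; from [0,0,0]:
L1 α=5/7: [815/7, 890/7, 880/7]
L3 α=1/3: [954/7, 2914/21, 687/7]
L4 α=2/5: [4654/35, 2956/35, 4959/35]
→ [133, 84, 142]

(1,0) stack=L1,L3,L4; from [0,0,0]:
L1 α=1/6: [151/6, 40/3, 211/6]
L3 α=5/7: [631/21, 365/3, 3436/21]
L4 α=2/5: [2549/35, 777/5, 6656/35]
= [73, 155, 190]

query (1,1) [L1,L3,L4,L5,L6,L7] — begin 0,0,0
after L1 α=5/7: [815/7, 890/7, 880/7]
after L3 α=1/3: [954/7, 2914/21, 687/7]
after L4 α=2/5: [4654/35, 2956/35, 4959/35]
after L5 α=2/7: [7258/49, 2998/49, 5253/49]
after L6 α=1/3: [18191/147, 16433/147, 20453/147]
after L7 α=2/3: [90221/441, 56123/441, 68081/441]
→ [205, 127, 154]


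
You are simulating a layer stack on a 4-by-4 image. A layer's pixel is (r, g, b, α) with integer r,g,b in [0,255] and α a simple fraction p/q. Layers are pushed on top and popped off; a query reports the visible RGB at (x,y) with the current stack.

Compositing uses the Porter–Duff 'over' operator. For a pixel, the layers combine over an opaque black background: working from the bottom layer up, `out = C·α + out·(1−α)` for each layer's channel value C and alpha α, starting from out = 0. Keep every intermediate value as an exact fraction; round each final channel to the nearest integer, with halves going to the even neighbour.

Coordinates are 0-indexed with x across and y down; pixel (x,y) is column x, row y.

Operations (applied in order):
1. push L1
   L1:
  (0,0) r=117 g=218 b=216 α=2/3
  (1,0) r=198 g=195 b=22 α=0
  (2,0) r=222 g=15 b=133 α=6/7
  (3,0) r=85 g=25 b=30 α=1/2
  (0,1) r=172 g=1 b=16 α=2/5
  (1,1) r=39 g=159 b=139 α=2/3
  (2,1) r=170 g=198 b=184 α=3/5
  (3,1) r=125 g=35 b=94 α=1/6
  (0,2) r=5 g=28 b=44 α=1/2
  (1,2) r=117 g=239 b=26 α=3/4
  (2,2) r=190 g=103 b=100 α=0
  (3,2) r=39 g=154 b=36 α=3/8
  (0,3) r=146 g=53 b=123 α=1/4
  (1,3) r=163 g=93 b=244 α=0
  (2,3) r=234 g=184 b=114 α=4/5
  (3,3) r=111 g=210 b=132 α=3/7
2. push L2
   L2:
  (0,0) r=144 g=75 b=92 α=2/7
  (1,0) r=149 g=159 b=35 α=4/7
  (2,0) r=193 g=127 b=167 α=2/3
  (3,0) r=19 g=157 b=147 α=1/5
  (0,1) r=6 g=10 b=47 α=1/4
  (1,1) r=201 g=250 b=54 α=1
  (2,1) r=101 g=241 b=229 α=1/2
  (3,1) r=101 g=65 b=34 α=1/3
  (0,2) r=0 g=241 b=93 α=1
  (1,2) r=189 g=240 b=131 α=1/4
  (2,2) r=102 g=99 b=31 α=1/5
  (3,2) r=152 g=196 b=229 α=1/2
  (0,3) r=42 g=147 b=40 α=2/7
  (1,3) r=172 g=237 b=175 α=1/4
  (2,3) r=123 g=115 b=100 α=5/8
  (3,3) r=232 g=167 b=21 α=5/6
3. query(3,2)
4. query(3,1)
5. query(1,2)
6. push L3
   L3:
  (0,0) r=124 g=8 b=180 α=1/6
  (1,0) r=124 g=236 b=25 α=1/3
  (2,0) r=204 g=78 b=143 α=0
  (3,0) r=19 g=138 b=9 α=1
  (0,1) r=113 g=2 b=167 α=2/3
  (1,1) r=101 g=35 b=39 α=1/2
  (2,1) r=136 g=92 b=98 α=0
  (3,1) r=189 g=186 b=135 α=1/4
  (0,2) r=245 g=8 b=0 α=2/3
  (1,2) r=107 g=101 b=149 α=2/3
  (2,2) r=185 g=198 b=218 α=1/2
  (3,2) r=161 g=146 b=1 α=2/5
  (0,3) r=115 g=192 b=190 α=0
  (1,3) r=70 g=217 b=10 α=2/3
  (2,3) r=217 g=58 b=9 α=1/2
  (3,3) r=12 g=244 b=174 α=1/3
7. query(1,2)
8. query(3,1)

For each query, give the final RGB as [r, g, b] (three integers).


query (3,2) [L1,L2] — begin 0,0,0
+L1 (α=3/8) → [117/8, 231/4, 27/2]
+L2 (α=1/2) → [1333/16, 1015/8, 485/4]
→ [83, 127, 121]

(3,1) stack=L1,L2; from [0,0,0]:
+L1 (α=1/6) → [125/6, 35/6, 47/3]
+L2 (α=1/3) → [428/9, 230/9, 196/9]
rounded: [48, 26, 22]

(1,2) stack=L1,L2; from [0,0,0]:
+L1 (α=3/4) → [351/4, 717/4, 39/2]
+L2 (α=1/4) → [1809/16, 3111/16, 379/8]
→ [113, 194, 47]

query (1,2) [L1,L2,L3] — begin 0,0,0
L1 α=3/4: [351/4, 717/4, 39/2]
L2 α=1/4: [1809/16, 3111/16, 379/8]
L3 α=2/3: [5233/48, 6343/48, 921/8]
rounded: [109, 132, 115]

query (3,1) [L1,L2,L3] — begin 0,0,0
+L1 (α=1/6) → [125/6, 35/6, 47/3]
+L2 (α=1/3) → [428/9, 230/9, 196/9]
+L3 (α=1/4) → [995/12, 197/3, 601/12]
→ [83, 66, 50]


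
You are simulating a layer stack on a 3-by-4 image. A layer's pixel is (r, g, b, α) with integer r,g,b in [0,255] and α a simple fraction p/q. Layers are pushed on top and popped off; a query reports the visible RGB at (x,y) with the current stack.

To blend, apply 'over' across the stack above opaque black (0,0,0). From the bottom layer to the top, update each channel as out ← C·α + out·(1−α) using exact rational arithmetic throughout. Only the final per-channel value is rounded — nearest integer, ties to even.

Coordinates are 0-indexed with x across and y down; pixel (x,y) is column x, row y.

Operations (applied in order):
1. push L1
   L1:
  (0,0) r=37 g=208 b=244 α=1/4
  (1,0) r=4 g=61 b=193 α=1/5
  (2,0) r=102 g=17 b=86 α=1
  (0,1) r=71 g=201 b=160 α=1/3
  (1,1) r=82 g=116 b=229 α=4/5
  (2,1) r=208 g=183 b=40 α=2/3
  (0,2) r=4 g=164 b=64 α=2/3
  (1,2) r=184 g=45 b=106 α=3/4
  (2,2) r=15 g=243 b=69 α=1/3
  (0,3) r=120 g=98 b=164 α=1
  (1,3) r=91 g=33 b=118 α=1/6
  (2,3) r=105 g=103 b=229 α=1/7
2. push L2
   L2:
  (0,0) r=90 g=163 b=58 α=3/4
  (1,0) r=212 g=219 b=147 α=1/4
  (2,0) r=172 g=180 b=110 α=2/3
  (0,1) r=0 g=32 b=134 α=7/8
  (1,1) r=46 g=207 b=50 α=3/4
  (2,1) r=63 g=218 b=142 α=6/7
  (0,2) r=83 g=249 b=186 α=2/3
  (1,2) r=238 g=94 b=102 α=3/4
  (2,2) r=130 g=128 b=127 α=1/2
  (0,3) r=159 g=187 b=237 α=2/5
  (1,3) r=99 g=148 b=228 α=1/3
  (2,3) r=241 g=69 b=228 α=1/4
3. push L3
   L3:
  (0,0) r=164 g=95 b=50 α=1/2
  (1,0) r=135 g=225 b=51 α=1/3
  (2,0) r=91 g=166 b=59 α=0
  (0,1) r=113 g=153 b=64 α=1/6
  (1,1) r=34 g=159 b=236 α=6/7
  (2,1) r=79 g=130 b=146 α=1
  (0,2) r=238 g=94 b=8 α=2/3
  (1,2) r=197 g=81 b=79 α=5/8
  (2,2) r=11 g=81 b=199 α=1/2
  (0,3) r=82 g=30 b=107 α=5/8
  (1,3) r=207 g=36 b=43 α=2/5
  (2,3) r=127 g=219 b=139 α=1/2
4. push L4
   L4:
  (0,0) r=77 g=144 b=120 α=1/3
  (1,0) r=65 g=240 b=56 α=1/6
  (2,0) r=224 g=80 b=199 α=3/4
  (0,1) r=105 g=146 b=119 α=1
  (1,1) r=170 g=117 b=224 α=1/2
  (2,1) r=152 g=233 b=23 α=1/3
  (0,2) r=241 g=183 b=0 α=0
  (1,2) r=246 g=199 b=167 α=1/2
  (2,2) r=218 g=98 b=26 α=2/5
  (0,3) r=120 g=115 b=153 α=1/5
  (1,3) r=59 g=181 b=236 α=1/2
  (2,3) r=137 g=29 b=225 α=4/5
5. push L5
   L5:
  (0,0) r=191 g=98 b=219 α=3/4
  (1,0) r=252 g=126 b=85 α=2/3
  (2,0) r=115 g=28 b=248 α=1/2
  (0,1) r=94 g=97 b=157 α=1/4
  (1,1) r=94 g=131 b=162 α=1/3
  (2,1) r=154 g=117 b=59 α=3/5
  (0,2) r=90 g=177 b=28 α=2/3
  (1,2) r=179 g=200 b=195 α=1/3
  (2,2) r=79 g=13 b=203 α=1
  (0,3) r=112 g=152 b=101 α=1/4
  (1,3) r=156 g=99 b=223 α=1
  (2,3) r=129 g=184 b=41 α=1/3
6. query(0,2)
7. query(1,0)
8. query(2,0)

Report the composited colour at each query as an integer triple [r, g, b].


at x=0,y=2 over L1,L2,L3,L4,L5:
+L1 (α=2/3) → [8/3, 328/3, 128/3]
+L2 (α=2/3) → [506/9, 1822/9, 1244/9]
+L3 (α=2/3) → [4790/27, 3514/27, 1388/27]
+L4 (α=0) → [4790/27, 3514/27, 1388/27]
+L5 (α=2/3) → [9650/81, 13072/81, 2900/81]
→ [119, 161, 36]

query (1,0) [L1,L2,L3,L4,L5] — begin 0,0,0
after L1 α=1/5: [4/5, 61/5, 193/5]
after L2 α=1/4: [268/5, 639/10, 657/10]
after L3 α=1/3: [1211/15, 588/5, 304/5]
after L4 α=1/6: [703/9, 138, 60]
after L5 α=2/3: [5239/27, 130, 230/3]
= [194, 130, 77]

at x=2,y=0 over L1,L2,L3,L4,L5:
after L1 α=1: [102, 17, 86]
after L2 α=2/3: [446/3, 377/3, 102]
after L3 α=0: [446/3, 377/3, 102]
after L4 α=3/4: [1231/6, 1097/12, 699/4]
after L5 α=1/2: [1921/12, 1433/24, 1691/8]
rounded: [160, 60, 211]


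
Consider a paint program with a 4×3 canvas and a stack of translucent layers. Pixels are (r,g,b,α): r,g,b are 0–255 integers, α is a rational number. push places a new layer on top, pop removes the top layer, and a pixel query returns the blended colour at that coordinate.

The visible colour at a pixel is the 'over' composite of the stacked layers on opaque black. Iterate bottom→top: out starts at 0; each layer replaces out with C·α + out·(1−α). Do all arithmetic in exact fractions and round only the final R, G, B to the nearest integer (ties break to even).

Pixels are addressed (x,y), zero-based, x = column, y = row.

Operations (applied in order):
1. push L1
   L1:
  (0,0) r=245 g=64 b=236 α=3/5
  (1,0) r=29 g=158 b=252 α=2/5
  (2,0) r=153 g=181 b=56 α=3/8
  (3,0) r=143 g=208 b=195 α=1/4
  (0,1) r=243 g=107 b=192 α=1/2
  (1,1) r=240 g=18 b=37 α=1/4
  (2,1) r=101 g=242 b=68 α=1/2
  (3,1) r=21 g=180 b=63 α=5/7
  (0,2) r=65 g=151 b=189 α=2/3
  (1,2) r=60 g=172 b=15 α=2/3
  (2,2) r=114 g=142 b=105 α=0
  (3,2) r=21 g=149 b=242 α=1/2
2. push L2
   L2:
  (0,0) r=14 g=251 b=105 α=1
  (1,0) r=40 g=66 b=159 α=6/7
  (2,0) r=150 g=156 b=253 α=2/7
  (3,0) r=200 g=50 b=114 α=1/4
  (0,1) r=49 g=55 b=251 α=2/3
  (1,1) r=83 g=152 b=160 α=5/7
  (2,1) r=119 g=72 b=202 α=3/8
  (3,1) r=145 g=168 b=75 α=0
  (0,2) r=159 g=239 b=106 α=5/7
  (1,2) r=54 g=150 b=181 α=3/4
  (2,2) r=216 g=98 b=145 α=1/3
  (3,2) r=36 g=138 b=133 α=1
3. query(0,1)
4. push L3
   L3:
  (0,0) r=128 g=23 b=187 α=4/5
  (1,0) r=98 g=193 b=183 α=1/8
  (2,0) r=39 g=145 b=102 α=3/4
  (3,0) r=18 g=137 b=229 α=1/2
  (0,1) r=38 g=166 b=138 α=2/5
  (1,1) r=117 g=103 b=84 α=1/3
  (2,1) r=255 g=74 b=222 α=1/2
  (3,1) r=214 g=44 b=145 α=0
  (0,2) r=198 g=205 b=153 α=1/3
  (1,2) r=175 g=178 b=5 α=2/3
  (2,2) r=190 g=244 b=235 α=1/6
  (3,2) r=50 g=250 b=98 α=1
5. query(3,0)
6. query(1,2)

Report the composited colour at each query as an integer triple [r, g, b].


at x=0,y=1 over L1,L2:
after L1 α=1/2: [243/2, 107/2, 96]
after L2 α=2/3: [439/6, 109/2, 598/3]
→ [73, 54, 199]

at x=3,y=0 over L1,L2,L3:
+L1 (α=1/4) → [143/4, 52, 195/4]
+L2 (α=1/4) → [1229/16, 103/2, 1041/16]
+L3 (α=1/2) → [1517/32, 377/4, 4705/32]
→ [47, 94, 147]

query (1,2) [L1,L2,L3] — begin 0,0,0
L1 α=2/3: [40, 344/3, 10]
L2 α=3/4: [101/2, 847/6, 553/4]
L3 α=2/3: [267/2, 2983/18, 593/12]
= [134, 166, 49]


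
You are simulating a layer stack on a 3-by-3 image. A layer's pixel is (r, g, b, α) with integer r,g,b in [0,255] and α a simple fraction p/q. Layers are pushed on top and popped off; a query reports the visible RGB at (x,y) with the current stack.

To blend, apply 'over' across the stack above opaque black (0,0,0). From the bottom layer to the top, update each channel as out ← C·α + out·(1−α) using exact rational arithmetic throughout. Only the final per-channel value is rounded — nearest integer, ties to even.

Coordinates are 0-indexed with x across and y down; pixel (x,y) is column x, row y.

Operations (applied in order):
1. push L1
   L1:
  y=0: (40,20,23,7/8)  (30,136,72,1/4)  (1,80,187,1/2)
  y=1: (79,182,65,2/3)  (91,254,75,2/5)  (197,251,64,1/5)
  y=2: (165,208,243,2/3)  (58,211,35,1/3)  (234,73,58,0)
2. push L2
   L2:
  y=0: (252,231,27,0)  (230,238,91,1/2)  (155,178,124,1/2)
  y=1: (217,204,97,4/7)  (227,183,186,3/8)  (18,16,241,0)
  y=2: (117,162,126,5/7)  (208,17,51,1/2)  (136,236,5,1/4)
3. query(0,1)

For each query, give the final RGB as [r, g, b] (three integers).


(0,1) stack=L1,L2; from [0,0,0]:
L1 α=2/3: [158/3, 364/3, 130/3]
L2 α=4/7: [1026/7, 1180/7, 74]
= [147, 169, 74]


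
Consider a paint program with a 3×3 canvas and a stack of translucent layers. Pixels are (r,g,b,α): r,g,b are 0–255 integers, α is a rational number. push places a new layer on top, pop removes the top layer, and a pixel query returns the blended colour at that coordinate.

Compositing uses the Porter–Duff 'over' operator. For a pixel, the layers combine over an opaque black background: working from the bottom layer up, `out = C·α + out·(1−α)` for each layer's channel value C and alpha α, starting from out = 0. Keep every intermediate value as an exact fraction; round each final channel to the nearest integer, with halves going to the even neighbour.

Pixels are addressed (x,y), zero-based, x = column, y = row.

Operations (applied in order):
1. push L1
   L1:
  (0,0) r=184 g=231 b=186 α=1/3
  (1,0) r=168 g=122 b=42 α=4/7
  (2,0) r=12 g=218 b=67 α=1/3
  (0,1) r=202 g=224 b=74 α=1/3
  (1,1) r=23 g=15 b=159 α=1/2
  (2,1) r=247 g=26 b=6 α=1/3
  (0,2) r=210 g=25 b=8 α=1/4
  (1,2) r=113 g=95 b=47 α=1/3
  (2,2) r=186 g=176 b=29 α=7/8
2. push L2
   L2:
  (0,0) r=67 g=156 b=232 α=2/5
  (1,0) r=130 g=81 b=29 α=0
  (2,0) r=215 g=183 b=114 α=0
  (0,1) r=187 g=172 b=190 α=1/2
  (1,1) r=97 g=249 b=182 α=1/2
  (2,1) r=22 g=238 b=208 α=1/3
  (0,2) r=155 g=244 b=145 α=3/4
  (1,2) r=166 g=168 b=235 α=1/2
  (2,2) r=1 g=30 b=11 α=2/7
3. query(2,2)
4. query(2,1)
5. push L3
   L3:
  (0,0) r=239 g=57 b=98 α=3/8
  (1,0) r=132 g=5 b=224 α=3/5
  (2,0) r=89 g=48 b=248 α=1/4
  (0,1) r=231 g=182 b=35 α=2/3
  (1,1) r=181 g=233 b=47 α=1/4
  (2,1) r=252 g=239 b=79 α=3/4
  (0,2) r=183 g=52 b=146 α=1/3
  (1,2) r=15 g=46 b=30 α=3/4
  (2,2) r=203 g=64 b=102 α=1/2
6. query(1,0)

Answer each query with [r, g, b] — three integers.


at x=2,y=2 over L1,L2:
after L1 α=7/8: [651/4, 154, 203/8]
after L2 α=2/7: [3263/28, 830/7, 1191/56]
= [117, 119, 21]

query (2,1) [L1,L2] — begin 0,0,0
+L1 (α=1/3) → [247/3, 26/3, 2]
+L2 (α=1/3) → [560/9, 766/9, 212/3]
rounded: [62, 85, 71]

(1,0) stack=L1,L2,L3; from [0,0,0]:
after L1 α=4/7: [96, 488/7, 24]
after L2 α=0: [96, 488/7, 24]
after L3 α=3/5: [588/5, 1081/35, 144]
→ [118, 31, 144]


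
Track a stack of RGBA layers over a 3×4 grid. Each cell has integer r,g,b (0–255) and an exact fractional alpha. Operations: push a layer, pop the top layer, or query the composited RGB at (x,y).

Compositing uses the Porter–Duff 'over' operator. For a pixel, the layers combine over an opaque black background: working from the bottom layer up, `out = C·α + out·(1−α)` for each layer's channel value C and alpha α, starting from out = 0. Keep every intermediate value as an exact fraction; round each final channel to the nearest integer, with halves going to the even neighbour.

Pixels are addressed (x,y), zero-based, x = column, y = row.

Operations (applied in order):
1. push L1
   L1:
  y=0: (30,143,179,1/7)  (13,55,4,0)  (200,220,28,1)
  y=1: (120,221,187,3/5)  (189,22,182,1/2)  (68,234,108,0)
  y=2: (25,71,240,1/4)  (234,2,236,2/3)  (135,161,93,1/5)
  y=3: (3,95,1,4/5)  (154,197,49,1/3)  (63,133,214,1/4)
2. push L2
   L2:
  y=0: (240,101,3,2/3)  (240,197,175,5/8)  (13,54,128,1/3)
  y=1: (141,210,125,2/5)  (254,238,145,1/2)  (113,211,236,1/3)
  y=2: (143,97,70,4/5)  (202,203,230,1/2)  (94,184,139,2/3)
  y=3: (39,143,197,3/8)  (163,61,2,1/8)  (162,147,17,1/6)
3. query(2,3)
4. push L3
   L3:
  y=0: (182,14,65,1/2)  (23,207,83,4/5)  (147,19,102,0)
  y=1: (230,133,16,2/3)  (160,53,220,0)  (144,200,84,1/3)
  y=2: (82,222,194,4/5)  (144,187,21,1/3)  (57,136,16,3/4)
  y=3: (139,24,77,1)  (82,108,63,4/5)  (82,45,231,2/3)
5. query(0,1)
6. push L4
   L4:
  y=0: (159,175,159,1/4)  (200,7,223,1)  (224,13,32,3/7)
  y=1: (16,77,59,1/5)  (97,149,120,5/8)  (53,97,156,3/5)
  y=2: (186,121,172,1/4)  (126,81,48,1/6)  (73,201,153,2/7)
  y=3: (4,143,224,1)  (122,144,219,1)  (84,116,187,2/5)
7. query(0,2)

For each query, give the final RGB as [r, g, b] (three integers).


(2,3) stack=L1,L2; from [0,0,0]:
+L1 (α=1/4) → [63/4, 133/4, 107/2]
+L2 (α=1/6) → [321/8, 1253/24, 569/12]
→ [40, 52, 47]

(0,1) stack=L1,L2,L3; from [0,0,0]:
L1 α=3/5: [72, 663/5, 561/5]
L2 α=2/5: [498/5, 4089/25, 2933/25]
L3 α=2/3: [2798/15, 10739/75, 3733/75]
rounded: [187, 143, 50]

(0,2) stack=L1,L2,L3,L4; from [0,0,0]:
after L1 α=1/4: [25/4, 71/4, 60]
after L2 α=4/5: [2313/20, 1623/20, 68]
after L3 α=4/5: [8873/100, 19383/100, 844/5]
after L4 α=1/4: [45219/400, 70249/400, 848/5]
→ [113, 176, 170]


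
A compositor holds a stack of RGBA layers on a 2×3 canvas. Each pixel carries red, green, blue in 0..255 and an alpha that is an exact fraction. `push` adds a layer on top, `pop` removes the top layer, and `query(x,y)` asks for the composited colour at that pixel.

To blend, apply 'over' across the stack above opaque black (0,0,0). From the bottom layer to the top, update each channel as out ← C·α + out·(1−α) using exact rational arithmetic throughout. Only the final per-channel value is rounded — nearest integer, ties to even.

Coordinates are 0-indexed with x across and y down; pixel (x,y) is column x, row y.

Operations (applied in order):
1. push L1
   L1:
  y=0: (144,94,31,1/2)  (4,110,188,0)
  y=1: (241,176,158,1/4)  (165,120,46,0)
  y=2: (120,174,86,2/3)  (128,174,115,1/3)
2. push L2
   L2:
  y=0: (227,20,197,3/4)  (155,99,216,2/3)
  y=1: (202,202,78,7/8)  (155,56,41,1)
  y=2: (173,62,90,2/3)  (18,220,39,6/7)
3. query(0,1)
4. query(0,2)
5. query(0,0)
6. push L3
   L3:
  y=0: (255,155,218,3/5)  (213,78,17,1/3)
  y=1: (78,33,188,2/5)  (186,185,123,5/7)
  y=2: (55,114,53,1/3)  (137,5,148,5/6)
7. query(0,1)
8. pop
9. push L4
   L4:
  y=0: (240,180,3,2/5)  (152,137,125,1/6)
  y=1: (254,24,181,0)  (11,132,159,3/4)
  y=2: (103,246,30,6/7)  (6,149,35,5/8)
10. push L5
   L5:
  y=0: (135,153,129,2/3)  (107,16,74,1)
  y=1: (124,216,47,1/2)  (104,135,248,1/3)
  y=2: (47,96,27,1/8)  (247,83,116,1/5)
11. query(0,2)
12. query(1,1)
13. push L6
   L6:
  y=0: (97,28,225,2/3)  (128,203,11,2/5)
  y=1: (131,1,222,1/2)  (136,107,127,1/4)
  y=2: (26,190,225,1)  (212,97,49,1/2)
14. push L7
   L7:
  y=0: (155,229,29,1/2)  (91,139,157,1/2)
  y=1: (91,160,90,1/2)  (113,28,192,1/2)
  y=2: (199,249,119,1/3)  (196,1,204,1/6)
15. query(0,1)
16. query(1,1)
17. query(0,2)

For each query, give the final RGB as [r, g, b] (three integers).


query (0,1) [L1,L2] — begin 0,0,0
L1 α=1/4: [241/4, 44, 79/2]
L2 α=7/8: [5897/32, 729/4, 1171/16]
→ [184, 182, 73]

(0,2) stack=L1,L2; from [0,0,0]:
+L1 (α=2/3) → [80, 116, 172/3]
+L2 (α=2/3) → [142, 80, 712/9]
→ [142, 80, 79]

at x=0,y=0 over L1,L2:
+L1 (α=1/2) → [72, 47, 31/2]
+L2 (α=3/4) → [753/4, 107/4, 1213/8]
rounded: [188, 27, 152]

at x=0,y=1 over L1,L2,L3:
+L1 (α=1/4) → [241/4, 44, 79/2]
+L2 (α=7/8) → [5897/32, 729/4, 1171/16]
+L3 (α=2/5) → [22683/160, 2451/20, 9529/80]
rounded: [142, 123, 119]

(0,2) stack=L1,L2,L4,L5; from [0,0,0]:
+L1 (α=2/3) → [80, 116, 172/3]
+L2 (α=2/3) → [142, 80, 712/9]
+L4 (α=6/7) → [760/7, 1556/7, 2332/63]
+L5 (α=1/8) → [807/8, 413/2, 2575/72]
→ [101, 206, 36]

(1,1) stack=L1,L2,L4,L5; from [0,0,0]:
after L1 α=0: [0, 0, 0]
after L2 α=1: [155, 56, 41]
after L4 α=3/4: [47, 113, 259/2]
after L5 α=1/3: [66, 361/3, 169]
→ [66, 120, 169]

query (0,1) [L1,L2,L4,L5,L6,L7] — begin 0,0,0
after L1 α=1/4: [241/4, 44, 79/2]
after L2 α=7/8: [5897/32, 729/4, 1171/16]
after L4 α=0: [5897/32, 729/4, 1171/16]
after L5 α=1/2: [9865/64, 1593/8, 1923/32]
after L6 α=1/2: [18249/128, 1601/16, 9027/64]
after L7 α=1/2: [29897/256, 4161/32, 14787/128]
rounded: [117, 130, 116]

query (1,1) [L1,L2,L4,L5,L6,L7] — begin 0,0,0
L1 α=0: [0, 0, 0]
L2 α=1: [155, 56, 41]
L4 α=3/4: [47, 113, 259/2]
L5 α=1/3: [66, 361/3, 169]
L6 α=1/4: [167/2, 117, 317/2]
L7 α=1/2: [393/4, 145/2, 701/4]
rounded: [98, 72, 175]

at x=0,y=2 over L1,L2,L4,L5,L6,L7:
+L1 (α=2/3) → [80, 116, 172/3]
+L2 (α=2/3) → [142, 80, 712/9]
+L4 (α=6/7) → [760/7, 1556/7, 2332/63]
+L5 (α=1/8) → [807/8, 413/2, 2575/72]
+L6 (α=1) → [26, 190, 225]
+L7 (α=1/3) → [251/3, 629/3, 569/3]
→ [84, 210, 190]


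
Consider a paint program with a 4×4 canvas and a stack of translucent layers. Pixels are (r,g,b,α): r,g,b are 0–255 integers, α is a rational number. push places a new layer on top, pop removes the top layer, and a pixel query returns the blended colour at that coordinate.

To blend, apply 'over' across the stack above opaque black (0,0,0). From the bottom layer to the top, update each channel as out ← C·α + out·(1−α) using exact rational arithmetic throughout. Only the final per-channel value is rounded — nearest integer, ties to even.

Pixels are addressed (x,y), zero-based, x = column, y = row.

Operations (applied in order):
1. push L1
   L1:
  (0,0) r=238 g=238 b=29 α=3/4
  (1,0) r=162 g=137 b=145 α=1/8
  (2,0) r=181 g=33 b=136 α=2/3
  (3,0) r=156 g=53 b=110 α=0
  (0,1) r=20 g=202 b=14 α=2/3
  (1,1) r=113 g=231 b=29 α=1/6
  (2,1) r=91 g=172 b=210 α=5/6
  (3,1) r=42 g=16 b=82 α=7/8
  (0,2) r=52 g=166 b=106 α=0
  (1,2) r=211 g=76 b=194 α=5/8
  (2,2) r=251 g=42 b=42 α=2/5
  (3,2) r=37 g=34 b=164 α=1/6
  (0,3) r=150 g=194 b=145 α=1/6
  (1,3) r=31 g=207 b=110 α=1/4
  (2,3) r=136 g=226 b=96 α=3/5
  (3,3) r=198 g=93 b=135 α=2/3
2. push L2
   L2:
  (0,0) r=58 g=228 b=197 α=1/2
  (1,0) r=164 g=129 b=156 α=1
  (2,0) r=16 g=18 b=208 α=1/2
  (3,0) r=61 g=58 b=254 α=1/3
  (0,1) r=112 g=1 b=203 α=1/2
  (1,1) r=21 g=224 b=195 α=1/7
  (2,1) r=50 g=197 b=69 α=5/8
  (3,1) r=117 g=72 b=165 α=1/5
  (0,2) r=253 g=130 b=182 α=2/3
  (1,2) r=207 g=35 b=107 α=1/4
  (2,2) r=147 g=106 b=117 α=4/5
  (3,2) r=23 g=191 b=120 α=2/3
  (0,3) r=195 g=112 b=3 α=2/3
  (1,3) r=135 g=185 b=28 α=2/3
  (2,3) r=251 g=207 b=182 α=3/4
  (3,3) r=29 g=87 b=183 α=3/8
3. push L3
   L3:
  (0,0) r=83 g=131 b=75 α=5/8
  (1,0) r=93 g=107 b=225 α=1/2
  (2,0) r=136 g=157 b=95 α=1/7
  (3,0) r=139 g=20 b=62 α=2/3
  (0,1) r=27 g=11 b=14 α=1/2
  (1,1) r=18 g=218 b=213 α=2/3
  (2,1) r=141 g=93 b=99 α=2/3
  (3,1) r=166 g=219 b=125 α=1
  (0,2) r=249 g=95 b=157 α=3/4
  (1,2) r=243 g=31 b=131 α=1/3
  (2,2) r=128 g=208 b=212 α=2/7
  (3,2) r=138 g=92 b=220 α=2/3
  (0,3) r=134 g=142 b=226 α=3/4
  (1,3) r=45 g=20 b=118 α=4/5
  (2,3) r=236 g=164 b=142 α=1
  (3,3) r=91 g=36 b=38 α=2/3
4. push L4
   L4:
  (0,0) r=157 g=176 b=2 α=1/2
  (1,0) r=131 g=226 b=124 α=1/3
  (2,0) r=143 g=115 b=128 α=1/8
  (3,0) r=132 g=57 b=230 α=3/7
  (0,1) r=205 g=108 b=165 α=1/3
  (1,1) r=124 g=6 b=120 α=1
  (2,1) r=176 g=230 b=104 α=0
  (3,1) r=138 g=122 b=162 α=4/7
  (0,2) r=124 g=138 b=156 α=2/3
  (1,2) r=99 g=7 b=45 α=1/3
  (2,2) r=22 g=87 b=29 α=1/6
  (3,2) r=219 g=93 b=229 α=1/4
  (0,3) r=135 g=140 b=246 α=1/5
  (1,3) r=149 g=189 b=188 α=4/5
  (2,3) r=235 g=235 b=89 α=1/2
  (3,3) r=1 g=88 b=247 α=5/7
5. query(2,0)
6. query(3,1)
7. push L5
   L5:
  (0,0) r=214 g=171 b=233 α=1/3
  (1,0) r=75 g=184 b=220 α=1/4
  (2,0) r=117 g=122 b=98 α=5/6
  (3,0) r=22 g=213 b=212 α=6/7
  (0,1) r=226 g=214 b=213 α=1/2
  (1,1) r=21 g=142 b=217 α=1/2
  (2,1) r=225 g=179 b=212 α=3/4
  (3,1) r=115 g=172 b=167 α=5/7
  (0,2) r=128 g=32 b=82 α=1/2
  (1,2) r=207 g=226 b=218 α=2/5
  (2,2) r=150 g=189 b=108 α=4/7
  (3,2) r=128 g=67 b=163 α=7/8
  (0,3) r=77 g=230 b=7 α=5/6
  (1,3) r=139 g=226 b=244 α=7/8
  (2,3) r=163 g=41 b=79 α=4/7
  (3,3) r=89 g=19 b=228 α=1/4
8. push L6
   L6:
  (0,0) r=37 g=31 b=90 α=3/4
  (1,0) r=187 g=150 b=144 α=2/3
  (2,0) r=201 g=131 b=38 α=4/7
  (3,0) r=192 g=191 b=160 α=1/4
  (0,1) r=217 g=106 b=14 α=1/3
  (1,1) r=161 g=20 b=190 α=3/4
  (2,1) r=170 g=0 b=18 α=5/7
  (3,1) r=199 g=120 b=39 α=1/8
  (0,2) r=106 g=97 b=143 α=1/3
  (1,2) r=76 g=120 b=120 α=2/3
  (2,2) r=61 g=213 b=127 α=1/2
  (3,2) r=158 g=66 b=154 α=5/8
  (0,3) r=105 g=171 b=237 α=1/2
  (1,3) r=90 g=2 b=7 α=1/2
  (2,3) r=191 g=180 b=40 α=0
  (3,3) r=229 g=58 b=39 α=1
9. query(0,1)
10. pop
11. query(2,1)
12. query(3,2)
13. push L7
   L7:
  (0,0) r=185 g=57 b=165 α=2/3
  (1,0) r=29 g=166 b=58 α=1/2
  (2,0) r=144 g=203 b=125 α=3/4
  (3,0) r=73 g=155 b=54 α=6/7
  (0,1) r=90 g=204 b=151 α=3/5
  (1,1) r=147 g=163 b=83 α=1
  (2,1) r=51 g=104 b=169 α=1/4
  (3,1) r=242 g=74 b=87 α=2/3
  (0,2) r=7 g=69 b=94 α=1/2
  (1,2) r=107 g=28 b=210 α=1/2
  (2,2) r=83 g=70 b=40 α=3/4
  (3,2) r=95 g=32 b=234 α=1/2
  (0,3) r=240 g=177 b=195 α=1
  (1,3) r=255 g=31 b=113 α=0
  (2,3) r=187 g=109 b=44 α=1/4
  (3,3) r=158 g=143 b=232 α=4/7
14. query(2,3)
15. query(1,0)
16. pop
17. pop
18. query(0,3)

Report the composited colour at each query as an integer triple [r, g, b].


query (2,0) [L1,L2,L3,L4] — begin 0,0,0
L1 α=2/3: [362/3, 22, 272/3]
L2 α=1/2: [205/3, 20, 448/3]
L3 α=1/7: [78, 277/7, 991/7]
L4 α=1/8: [689/8, 49, 1119/8]
= [86, 49, 140]

at x=3,y=1 over L1,L2,L3,L4:
+L1 (α=7/8) → [147/4, 14, 287/4]
+L2 (α=1/5) → [264/5, 128/5, 452/5]
+L3 (α=1) → [166, 219, 125]
+L4 (α=4/7) → [150, 1145/7, 1023/7]
→ [150, 164, 146]

query (0,1) [L1,L2,L3,L4,L5,L6] — begin 0,0,0
L1 α=2/3: [40/3, 404/3, 28/3]
L2 α=1/2: [188/3, 407/6, 637/6]
L3 α=1/2: [269/6, 473/12, 721/12]
L4 α=1/3: [884/9, 1121/18, 1711/18]
L5 α=1/2: [1459/9, 4973/36, 5545/36]
L6 α=1/3: [4871/27, 6881/54, 5797/54]
= [180, 127, 107]

query (2,1) [L1,L2,L3,L4,L5] — begin 0,0,0
+L1 (α=5/6) → [455/6, 430/3, 175]
+L2 (α=5/8) → [955/16, 1415/8, 435/4]
+L3 (α=2/3) → [5467/48, 2903/24, 409/4]
+L4 (α=0) → [5467/48, 2903/24, 409/4]
+L5 (α=3/4) → [37867/192, 15791/96, 2953/16]
rounded: [197, 164, 185]

query (3,2) [L1,L2,L3,L4,L5] — begin 0,0,0
L1 α=1/6: [37/6, 17/3, 82/3]
L2 α=2/3: [313/18, 1163/9, 802/9]
L3 α=2/3: [5281/54, 2819/27, 4762/27]
L4 α=1/4: [9223/72, 914/9, 6823/36]
L5 α=7/8: [73735/576, 5135/72, 47899/288]
rounded: [128, 71, 166]

at x=2,y=3 over L1,L2,L3,L4,L5,L7:
+L1 (α=3/5) → [408/5, 678/5, 288/5]
+L2 (α=3/4) → [4173/20, 3783/20, 1509/10]
+L3 (α=1) → [236, 164, 142]
+L4 (α=1/2) → [471/2, 399/2, 231/2]
+L5 (α=4/7) → [2717/14, 1525/14, 1325/14]
+L7 (α=1/4) → [10769/56, 6101/56, 4591/56]
rounded: [192, 109, 82]

(1,0) stack=L1,L2,L3,L4,L5,L7; from [0,0,0]:
after L1 α=1/8: [81/4, 137/8, 145/8]
after L2 α=1: [164, 129, 156]
after L3 α=1/2: [257/2, 118, 381/2]
after L4 α=1/3: [388/3, 154, 505/3]
after L5 α=1/4: [463/4, 323/2, 725/4]
after L7 α=1/2: [579/8, 655/4, 957/8]
= [72, 164, 120]

query (0,3) [L1,L2,L3,L4] — begin 0,0,0
+L1 (α=1/6) → [25, 97/3, 145/6]
+L2 (α=2/3) → [415/3, 769/9, 181/18]
+L3 (α=3/4) → [1621/12, 4603/36, 12385/72]
+L4 (α=1/5) → [2026/15, 5863/45, 16813/90]
= [135, 130, 187]
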